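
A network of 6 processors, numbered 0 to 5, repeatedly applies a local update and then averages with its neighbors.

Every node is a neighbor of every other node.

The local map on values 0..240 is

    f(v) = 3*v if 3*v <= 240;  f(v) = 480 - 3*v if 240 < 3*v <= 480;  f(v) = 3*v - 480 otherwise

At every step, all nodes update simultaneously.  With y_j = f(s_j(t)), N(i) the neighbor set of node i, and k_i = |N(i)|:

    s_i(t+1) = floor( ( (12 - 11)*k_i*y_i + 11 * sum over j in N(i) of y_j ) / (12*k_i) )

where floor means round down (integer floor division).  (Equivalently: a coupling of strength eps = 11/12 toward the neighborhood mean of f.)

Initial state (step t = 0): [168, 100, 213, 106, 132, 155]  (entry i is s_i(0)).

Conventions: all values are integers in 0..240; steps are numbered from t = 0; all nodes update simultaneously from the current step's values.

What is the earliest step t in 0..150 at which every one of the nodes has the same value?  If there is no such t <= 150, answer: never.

Simulating step by step:
t=0: [168, 100, 213, 106, 132, 155]  (not all equal)
t=1: [112, 96, 98, 98, 106, 112]  (not all equal)
t=2: [171, 166, 167, 167, 169, 171]  (not all equal)
t=3: [24, 26, 25, 25, 25, 24]  (not all equal)
t=4: [74, 74, 74, 74, 74, 74]  (all equal)

Answer: 4
Key observation: Synchronization is absorbing here: once all nodes are equal they stay equal, and step 4 is the first all-equal step.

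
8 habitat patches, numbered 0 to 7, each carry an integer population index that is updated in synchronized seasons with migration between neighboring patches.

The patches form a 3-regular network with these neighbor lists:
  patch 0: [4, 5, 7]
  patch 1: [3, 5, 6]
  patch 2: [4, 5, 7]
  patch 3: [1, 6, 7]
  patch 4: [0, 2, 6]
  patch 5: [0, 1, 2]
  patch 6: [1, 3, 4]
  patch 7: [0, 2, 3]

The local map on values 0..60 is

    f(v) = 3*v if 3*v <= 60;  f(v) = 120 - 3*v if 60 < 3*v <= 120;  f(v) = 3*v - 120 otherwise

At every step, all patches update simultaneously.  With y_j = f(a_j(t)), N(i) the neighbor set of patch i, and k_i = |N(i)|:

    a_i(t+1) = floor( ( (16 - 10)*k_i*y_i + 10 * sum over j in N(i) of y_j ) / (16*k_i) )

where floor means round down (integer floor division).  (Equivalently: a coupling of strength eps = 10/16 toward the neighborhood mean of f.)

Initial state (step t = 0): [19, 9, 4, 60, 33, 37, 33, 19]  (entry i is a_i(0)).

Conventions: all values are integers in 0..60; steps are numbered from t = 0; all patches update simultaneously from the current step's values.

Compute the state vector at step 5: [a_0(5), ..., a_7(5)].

Answer: [28, 30, 19, 41, 19, 20, 30, 38]

Derivation:
t=0: [19, 9, 4, 60, 33, 37, 33, 19]
t=1: [39, 28, 22, 44, 26, 23, 30, 48]
t=2: [25, 32, 44, 23, 33, 38, 30, 23]
t=3: [33, 27, 20, 41, 26, 19, 31, 41]
t=4: [29, 32, 43, 15, 38, 46, 27, 18]
t=5: [28, 30, 19, 41, 19, 20, 30, 38]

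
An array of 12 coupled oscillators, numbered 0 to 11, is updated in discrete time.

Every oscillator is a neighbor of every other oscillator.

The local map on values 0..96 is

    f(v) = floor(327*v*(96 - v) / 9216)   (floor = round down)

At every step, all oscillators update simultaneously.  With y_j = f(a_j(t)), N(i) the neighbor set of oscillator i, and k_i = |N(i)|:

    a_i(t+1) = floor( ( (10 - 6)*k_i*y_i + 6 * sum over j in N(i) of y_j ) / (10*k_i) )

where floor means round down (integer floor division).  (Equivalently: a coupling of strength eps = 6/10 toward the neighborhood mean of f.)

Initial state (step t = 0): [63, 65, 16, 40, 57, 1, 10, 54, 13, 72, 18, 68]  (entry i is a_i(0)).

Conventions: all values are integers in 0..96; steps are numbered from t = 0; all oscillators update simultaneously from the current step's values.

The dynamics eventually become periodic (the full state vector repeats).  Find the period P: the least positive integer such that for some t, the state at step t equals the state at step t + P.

Answer: 4
Key observation: The state at step 4, [80, 80, 80, 80, 80, 80, 80, 80, 80, 80, 80, 80], reappears at step 8 — and no state repeats earlier — so the cycle the system enters has period 4.

Derivation:
t=0: [63, 65, 16, 40, 57, 1, 10, 54, 13, 72, 18, 68]
t=1: [61, 61, 52, 64, 63, 37, 47, 64, 49, 57, 53, 59]
t=2: [76, 76, 78, 75, 75, 76, 78, 75, 78, 77, 77, 76]
t=3: [52, 52, 51, 53, 53, 52, 51, 53, 51, 51, 51, 52]
t=4: [80, 80, 80, 80, 80, 80, 80, 80, 80, 80, 80, 80]
t=5: [45, 45, 45, 45, 45, 45, 45, 45, 45, 45, 45, 45]
t=6: [81, 81, 81, 81, 81, 81, 81, 81, 81, 81, 81, 81]
t=7: [43, 43, 43, 43, 43, 43, 43, 43, 43, 43, 43, 43]
t=8: [80, 80, 80, 80, 80, 80, 80, 80, 80, 80, 80, 80]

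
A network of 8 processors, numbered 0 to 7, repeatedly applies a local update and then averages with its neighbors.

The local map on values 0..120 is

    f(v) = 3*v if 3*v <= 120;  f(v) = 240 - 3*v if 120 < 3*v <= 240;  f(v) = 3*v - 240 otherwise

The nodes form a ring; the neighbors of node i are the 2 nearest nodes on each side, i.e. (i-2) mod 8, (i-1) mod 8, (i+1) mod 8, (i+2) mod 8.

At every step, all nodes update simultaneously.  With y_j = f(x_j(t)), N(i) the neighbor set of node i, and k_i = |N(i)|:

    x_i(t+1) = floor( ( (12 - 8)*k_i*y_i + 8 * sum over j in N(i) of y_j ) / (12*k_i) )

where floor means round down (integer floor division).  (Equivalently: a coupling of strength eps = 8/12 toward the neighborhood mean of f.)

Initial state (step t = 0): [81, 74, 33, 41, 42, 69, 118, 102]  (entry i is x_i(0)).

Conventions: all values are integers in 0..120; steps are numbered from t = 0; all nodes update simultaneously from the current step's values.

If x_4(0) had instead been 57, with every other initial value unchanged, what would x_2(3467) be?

Answer: x_2(3467) = 99
Key observation: The state at step 6, [6, 9, 6, 9, 6, 9, 6, 9], reappears at step 14: the system is in a cycle of period 8 from step 6 on.  Therefore the state at step 3467 equals the state at step 6 + ((3467 - 6) mod 8) = 11, which is [99, 96, 99, 96, 99, 96, 99, 96].

Derivation:
t=0: [81, 74, 33, 41, 57, 69, 118, 102]
t=1: [50, 53, 67, 75, 83, 72, 66, 50]
t=2: [72, 66, 45, 30, 23, 34, 49, 69]
t=3: [53, 56, 72, 83, 88, 81, 69, 54]
t=4: [61, 56, 39, 23, 19, 25, 42, 57]
t=5: [81, 76, 81, 76, 81, 76, 81, 76]
t=6: [6, 9, 6, 9, 6, 9, 6, 9]
t=7: [21, 24, 21, 24, 21, 24, 21, 24]
t=8: [66, 69, 66, 69, 66, 69, 66, 69]
t=9: [39, 36, 39, 36, 39, 36, 39, 36]
t=10: [114, 111, 114, 111, 114, 111, 114, 111]
t=11: [99, 96, 99, 96, 99, 96, 99, 96]
t=12: [54, 51, 54, 51, 54, 51, 54, 51]
t=13: [81, 84, 81, 84, 81, 84, 81, 84]
t=14: [6, 9, 6, 9, 6, 9, 6, 9]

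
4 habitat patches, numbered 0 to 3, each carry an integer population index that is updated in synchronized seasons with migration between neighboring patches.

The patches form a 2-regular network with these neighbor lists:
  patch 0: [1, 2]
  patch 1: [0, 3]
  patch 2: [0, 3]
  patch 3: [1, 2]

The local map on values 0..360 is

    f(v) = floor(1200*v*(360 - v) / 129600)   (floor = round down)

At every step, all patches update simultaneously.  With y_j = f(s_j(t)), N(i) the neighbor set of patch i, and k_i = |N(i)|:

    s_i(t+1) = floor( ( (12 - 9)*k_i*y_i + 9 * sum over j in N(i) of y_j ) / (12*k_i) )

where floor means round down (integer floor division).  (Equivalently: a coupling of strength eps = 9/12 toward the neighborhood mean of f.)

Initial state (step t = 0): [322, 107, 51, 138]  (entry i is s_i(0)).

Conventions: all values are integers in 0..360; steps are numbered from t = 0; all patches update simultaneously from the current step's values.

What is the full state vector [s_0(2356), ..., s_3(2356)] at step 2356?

Answer: [299, 299, 299, 299]
Key observation: The state at step 4, [299, 299, 299, 299], reappears at step 8: the system is in a cycle of period 4 from step 4 on.  Therefore the state at step 2356 equals the state at step 4 + ((2356 - 4) mod 4) = 4, which is [299, 299, 299, 299].

Derivation:
t=0: [322, 107, 51, 138]
t=1: [176, 211, 184, 218]
t=2: [296, 292, 294, 292]
t=3: [179, 180, 179, 181]
t=4: [299, 299, 299, 299]
t=5: [168, 168, 168, 168]
t=6: [298, 298, 298, 298]
t=7: [171, 171, 171, 171]
t=8: [299, 299, 299, 299]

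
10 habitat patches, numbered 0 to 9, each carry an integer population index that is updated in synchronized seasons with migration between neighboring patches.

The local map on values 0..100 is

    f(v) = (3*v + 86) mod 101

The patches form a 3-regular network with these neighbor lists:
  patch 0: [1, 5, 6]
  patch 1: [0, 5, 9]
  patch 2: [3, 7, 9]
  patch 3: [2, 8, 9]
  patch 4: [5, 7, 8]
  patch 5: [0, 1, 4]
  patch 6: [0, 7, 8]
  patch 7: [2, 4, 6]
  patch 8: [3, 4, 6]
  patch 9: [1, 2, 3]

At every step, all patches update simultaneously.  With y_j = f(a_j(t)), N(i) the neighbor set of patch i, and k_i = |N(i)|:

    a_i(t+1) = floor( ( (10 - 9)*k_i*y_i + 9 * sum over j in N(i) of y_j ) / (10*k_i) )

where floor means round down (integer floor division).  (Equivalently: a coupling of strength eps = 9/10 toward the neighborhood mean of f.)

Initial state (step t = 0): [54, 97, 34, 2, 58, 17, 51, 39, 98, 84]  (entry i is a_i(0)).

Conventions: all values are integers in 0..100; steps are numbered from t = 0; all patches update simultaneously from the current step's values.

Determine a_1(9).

Answer: a_1(9) = 44

Derivation:
t=0: [54, 97, 34, 2, 58, 17, 51, 39, 98, 84]
t=1: [48, 42, 47, 68, 40, 57, 40, 54, 63, 79]
t=2: [23, 31, 48, 44, 52, 18, 44, 14, 36, 38]
t=3: [45, 65, 45, 67, 51, 55, 53, 27, 30, 46]
t=4: [53, 34, 53, 43, 60, 45, 52, 36, 57, 57]
t=5: [48, 43, 52, 47, 56, 60, 61, 53, 40, 48]
t=6: [46, 37, 32, 24, 38, 34, 29, 52, 43, 26]
t=7: [78, 61, 56, 52, 51, 73, 29, 79, 69, 76]
t=8: [44, 15, 26, 50, 37, 36, 45, 50, 53, 48]
t=9: [44, 44, 35, 43, 60, 51, 29, 56, 49, 40]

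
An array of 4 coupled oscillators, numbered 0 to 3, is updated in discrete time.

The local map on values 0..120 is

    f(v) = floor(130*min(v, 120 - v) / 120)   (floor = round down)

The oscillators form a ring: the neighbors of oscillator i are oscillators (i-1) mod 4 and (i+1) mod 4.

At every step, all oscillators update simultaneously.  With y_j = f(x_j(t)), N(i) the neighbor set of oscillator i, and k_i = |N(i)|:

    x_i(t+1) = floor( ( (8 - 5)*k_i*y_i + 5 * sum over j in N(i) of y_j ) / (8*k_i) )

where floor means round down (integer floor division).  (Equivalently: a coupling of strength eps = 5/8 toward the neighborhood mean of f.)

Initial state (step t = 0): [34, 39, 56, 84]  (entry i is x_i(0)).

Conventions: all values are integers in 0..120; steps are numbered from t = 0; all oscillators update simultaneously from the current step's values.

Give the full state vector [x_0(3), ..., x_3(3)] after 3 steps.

Answer: [48, 49, 50, 49]

Derivation:
t=0: [34, 39, 56, 84]
t=1: [38, 45, 47, 44]
t=2: [45, 46, 48, 46]
t=3: [48, 49, 50, 49]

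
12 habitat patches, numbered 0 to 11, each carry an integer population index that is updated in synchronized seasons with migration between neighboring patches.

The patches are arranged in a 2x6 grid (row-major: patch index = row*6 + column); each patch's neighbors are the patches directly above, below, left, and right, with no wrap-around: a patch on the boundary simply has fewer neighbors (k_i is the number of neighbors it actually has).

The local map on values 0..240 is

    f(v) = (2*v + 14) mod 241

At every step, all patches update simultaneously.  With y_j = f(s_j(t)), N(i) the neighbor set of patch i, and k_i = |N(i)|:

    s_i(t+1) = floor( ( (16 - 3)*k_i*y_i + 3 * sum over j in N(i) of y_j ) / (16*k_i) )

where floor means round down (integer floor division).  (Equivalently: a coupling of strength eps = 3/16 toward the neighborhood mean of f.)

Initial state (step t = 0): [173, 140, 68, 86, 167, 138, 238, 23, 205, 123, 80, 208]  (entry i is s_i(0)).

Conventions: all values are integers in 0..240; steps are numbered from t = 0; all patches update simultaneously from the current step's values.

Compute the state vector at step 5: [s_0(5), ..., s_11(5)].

Answer: [178, 64, 179, 198, 77, 117, 195, 59, 113, 161, 144, 215]

Derivation:
t=0: [173, 140, 68, 86, 167, 138, 238, 23, 205, 123, 80, 208]
t=1: [102, 63, 148, 168, 112, 67, 23, 64, 163, 49, 161, 174]
t=2: [195, 140, 77, 114, 215, 153, 82, 134, 100, 109, 106, 121]
t=3: [154, 66, 153, 38, 184, 84, 163, 61, 201, 216, 211, 40]
t=4: [88, 137, 89, 99, 143, 169, 100, 136, 168, 195, 185, 111]
t=5: [178, 64, 179, 198, 77, 117, 195, 59, 113, 161, 144, 215]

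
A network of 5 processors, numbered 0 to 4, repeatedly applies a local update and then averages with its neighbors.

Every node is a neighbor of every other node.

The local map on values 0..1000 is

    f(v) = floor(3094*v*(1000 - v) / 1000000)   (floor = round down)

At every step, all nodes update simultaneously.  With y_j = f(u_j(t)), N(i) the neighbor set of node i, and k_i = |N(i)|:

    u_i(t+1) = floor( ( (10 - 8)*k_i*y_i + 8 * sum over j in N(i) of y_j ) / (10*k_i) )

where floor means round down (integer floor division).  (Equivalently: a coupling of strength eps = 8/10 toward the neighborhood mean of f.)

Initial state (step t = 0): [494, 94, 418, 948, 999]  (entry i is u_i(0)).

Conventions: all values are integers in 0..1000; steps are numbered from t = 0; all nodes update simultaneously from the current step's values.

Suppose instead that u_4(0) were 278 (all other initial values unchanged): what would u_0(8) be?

Answer: u_0(8) = 763
Key observation: This trace re-runs the system from the modified initial state.

Derivation:
t=0: [494, 94, 418, 948, 278]
t=1: [512, 512, 512, 512, 512]
t=2: [773, 773, 773, 773, 773]
t=3: [542, 542, 542, 542, 542]
t=4: [768, 768, 768, 768, 768]
t=5: [551, 551, 551, 551, 551]
t=6: [765, 765, 765, 765, 765]
t=7: [556, 556, 556, 556, 556]
t=8: [763, 763, 763, 763, 763]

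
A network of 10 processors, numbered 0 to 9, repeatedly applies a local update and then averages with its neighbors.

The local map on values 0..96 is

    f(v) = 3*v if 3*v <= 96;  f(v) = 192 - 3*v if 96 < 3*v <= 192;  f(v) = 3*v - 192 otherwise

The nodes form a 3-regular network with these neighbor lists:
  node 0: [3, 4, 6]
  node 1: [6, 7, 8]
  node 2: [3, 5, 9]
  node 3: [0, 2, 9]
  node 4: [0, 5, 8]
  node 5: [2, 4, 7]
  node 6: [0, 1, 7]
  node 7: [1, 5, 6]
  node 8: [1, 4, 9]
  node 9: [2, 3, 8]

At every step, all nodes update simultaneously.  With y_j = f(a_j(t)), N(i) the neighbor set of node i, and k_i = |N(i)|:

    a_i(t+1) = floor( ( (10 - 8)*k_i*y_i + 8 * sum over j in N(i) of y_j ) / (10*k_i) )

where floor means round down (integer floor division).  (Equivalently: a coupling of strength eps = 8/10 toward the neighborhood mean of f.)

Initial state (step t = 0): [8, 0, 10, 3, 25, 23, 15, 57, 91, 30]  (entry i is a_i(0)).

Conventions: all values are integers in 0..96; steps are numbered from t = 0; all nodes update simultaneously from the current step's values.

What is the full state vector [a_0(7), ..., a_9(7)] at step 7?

Answer: [25, 24, 33, 33, 16, 29, 19, 18, 15, 39]

Derivation:
t=0: [8, 0, 10, 3, 25, 23, 15, 57, 91, 30]
t=1: [39, 39, 50, 40, 61, 47, 21, 34, 60, 50]
t=2: [53, 59, 52, 56, 38, 47, 76, 68, 36, 42]
t=3: [43, 38, 44, 40, 60, 43, 23, 29, 59, 51]
t=4: [53, 61, 58, 57, 40, 55, 74, 73, 37, 47]
t=5: [39, 38, 30, 31, 52, 36, 24, 23, 51, 42]
t=6: [68, 63, 82, 80, 60, 68, 73, 76, 55, 72]
t=7: [25, 24, 33, 33, 16, 29, 19, 18, 15, 39]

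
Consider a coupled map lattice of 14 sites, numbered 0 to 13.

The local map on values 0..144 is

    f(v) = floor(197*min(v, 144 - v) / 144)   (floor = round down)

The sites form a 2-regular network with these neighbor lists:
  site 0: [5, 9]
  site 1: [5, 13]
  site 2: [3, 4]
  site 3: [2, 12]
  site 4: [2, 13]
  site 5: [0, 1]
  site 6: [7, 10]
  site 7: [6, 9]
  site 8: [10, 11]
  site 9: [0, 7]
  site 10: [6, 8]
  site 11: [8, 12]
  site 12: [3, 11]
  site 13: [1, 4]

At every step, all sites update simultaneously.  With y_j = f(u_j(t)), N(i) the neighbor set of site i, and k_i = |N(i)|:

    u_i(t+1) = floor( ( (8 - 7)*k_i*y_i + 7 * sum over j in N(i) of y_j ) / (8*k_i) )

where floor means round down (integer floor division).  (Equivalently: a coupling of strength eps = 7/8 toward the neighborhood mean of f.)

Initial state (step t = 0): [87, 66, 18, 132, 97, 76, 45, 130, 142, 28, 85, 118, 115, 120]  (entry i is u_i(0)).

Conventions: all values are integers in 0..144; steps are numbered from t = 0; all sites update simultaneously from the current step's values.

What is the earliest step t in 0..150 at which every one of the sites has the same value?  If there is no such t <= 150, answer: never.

Simulating step by step:
t=0: [87, 66, 18, 132, 97, 76, 45, 130, 142, 28, 85, 118, 115, 120]  (not all equal)
t=1: [66, 65, 38, 29, 32, 84, 50, 45, 50, 46, 37, 22, 27, 71]  (not all equal)
t=2: [74, 89, 42, 42, 70, 88, 57, 64, 43, 73, 65, 49, 34, 69]  (not all equal)
t=3: [87, 83, 73, 52, 77, 83, 86, 87, 75, 91, 70, 53, 60, 86]  (not all equal)
t=4: [77, 81, 83, 87, 88, 80, 85, 75, 84, 76, 87, 86, 72, 86]  (not all equal)
t=5: [90, 83, 77, 88, 80, 88, 84, 87, 78, 92, 80, 88, 80, 80]  (not all equal)
t=6: [73, 81, 82, 87, 88, 77, 82, 76, 82, 74, 86, 86, 77, 85]  (not all equal)
t=7: [93, 85, 77, 86, 81, 91, 85, 89, 79, 95, 83, 86, 79, 80]  (not all equal)
t=8: [69, 79, 83, 88, 88, 74, 79, 73, 81, 71, 83, 86, 80, 83]  (not all equal)
t=9: [95, 88, 76, 83, 82, 91, 89, 93, 81, 95, 86, 85, 78, 82]  (not all equal)
t=10: [69, 77, 84, 90, 87, 71, 74, 70, 80, 67, 80, 87, 82, 80]  (not all equal)
t=11: [94, 91, 75, 81, 83, 93, 91, 93, 82, 94, 90, 84, 76, 84]  (not all equal)
t=12: [68, 75, 85, 92, 87, 69, 71, 69, 78, 68, 77, 87, 85, 78]  (not all equal)
t=13: [93, 92, 74, 78, 84, 93, 93, 94, 84, 93, 93, 84, 74, 86]  (not all equal)
t=14: [69, 73, 87, 94, 86, 69, 68, 68, 76, 68, 74, 87, 87, 76]  (not all equal)
t=15: [93, 93, 73, 75, 84, 95, 93, 93, 86, 93, 93, 84, 73, 88]  (not all equal)
t=16: [68, 71, 89, 96, 85, 68, 69, 69, 75, 69, 73, 87, 89, 75]  (not all equal)
t=17: [93, 93, 72, 73, 83, 94, 95, 94, 87, 93, 94, 83, 71, 89]  (not all equal)
t=18: [68, 71, 91, 97, 86, 68, 67, 68, 75, 68, 71, 86, 90, 75]  (not all equal)
t=19: [93, 93, 71, 71, 82, 94, 94, 92, 88, 93, 93, 82, 71, 88]  (not all equal)
t=20: [68, 71, 91, 97, 86, 68, 69, 68, 76, 69, 71, 86, 91, 76]  (not all equal)
t=21: [93, 93, 71, 71, 82, 94, 94, 93, 88, 93, 93, 82, 71, 88]  (not all equal)
t=22: [68, 71, 91, 97, 86, 68, 68, 68, 76, 69, 71, 86, 91, 76]  (not all equal)
t=23: [93, 93, 71, 71, 82, 94, 94, 93, 88, 93, 93, 82, 71, 88]  (not all equal)

Answer: never
Key observation: The state at step 21 reappears at step 23 — the system is in a cycle of period 2 from step 21 on.  No step 0..23 is synchronized, and the cycle repeats forever, so no step up to 150 (or ever) has all sites equal.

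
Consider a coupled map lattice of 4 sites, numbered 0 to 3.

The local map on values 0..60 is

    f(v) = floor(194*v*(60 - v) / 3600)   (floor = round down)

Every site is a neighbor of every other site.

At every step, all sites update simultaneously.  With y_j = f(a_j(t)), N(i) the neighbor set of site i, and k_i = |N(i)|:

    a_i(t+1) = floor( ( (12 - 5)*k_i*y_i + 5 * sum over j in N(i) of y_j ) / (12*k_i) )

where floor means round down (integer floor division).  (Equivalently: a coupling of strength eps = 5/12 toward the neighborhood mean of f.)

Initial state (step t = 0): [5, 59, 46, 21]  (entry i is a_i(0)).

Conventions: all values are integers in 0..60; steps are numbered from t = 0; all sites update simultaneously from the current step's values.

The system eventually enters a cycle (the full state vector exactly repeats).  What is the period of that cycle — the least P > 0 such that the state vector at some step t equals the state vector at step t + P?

Simulating step by step:
t=0: [5, 59, 46, 21]
t=1: [19, 14, 28, 32]
t=2: [41, 38, 45, 45]
t=3: [40, 41, 37, 37]
t=4: [43, 42, 44, 44]
t=5: [38, 39, 37, 37]
t=6: [44, 44, 44, 44]
t=7: [37, 37, 37, 37]
t=8: [45, 45, 45, 45]
t=9: [36, 36, 36, 36]
t=10: [46, 46, 46, 46]
t=11: [34, 34, 34, 34]
t=12: [47, 47, 47, 47]
t=13: [32, 32, 32, 32]
t=14: [48, 48, 48, 48]
t=15: [31, 31, 31, 31]
t=16: [48, 48, 48, 48]

Answer: 2
Key observation: The state at step 14, [48, 48, 48, 48], reappears at step 16 — and no state repeats earlier — so the cycle the system enters has period 2.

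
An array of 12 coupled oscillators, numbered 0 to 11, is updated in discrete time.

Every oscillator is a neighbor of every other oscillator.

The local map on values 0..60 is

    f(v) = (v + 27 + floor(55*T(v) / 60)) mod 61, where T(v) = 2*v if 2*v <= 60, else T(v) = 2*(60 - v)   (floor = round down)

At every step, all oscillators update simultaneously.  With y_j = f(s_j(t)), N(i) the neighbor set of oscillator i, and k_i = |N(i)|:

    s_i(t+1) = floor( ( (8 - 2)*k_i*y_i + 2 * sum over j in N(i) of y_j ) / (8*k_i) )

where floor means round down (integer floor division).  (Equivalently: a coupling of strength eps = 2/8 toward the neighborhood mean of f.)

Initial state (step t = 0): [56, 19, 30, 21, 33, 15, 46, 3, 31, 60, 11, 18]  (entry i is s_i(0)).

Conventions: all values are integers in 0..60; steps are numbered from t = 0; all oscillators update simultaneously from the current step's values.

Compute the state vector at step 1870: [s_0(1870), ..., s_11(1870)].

Simulating step by step:
t=0: [56, 19, 30, 21, 33, 15, 46, 3, 31, 60, 11, 18]
t=1: [30, 22, 46, 27, 44, 14, 36, 34, 45, 28, 51, 21]
t=2: [47, 30, 36, 40, 38, 13, 43, 44, 37, 42, 33, 28]
t=3: [37, 47, 44, 41, 42, 12, 39, 39, 43, 40, 45, 43]
t=4: [42, 36, 38, 40, 40, 10, 41, 41, 39, 40, 37, 39]
t=5: [41, 45, 43, 42, 42, 51, 41, 41, 43, 42, 44, 43]
t=6: [40, 38, 39, 40, 40, 34, 40, 40, 39, 40, 39, 39]
t=7: [42, 43, 42, 42, 42, 45, 42, 42, 42, 42, 42, 42]
t=8: [40, 40, 40, 40, 40, 38, 40, 40, 40, 40, 40, 40]
t=9: [42, 42, 42, 42, 42, 43, 42, 42, 42, 42, 42, 42]
t=10: [40, 40, 40, 40, 40, 40, 40, 40, 40, 40, 40, 40]
t=11: [42, 42, 42, 42, 42, 42, 42, 42, 42, 42, 42, 42]
t=12: [41, 41, 41, 41, 41, 41, 41, 41, 41, 41, 41, 41]
t=13: [41, 41, 41, 41, 41, 41, 41, 41, 41, 41, 41, 41]

Answer: [41, 41, 41, 41, 41, 41, 41, 41, 41, 41, 41, 41]
Key observation: The state at step 12, [41, 41, 41, 41, 41, 41, 41, 41, 41, 41, 41, 41], reappears at step 13: the system is in a cycle of period 1 from step 12 on.  Therefore the state at step 1870 equals the state at step 12 + ((1870 - 12) mod 1) = 12, which is [41, 41, 41, 41, 41, 41, 41, 41, 41, 41, 41, 41].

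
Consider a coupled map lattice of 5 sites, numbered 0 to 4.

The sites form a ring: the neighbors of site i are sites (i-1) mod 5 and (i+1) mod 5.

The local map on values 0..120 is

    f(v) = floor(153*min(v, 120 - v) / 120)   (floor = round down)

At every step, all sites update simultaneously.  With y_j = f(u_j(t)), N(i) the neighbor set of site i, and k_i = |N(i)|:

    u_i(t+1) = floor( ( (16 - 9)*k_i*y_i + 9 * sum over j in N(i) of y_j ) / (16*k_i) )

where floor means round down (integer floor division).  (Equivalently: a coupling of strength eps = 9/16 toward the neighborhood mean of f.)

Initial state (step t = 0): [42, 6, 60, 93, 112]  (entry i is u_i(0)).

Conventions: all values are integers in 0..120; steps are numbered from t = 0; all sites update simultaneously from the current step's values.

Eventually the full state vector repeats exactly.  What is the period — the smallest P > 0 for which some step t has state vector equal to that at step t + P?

Simulating step by step:
t=0: [42, 6, 60, 93, 112]
t=1: [27, 39, 44, 39, 28]
t=2: [38, 46, 52, 47, 38]
t=3: [50, 57, 61, 57, 51]
t=4: [66, 70, 73, 70, 66]
t=5: [66, 63, 61, 63, 66]
t=6: [69, 71, 73, 71, 69]
t=7: [64, 62, 60, 62, 64]
t=8: [71, 73, 74, 73, 71]
t=9: [61, 59, 58, 59, 61]
t=10: [75, 74, 74, 74, 75]
t=11: [57, 57, 58, 57, 57]
t=12: [72, 72, 72, 72, 72]
t=13: [61, 61, 61, 61, 61]
t=14: [75, 75, 75, 75, 75]
t=15: [57, 57, 57, 57, 57]
t=16: [72, 72, 72, 72, 72]

Answer: 4
Key observation: The state at step 12, [72, 72, 72, 72, 72], reappears at step 16 — and no state repeats earlier — so the cycle the system enters has period 4.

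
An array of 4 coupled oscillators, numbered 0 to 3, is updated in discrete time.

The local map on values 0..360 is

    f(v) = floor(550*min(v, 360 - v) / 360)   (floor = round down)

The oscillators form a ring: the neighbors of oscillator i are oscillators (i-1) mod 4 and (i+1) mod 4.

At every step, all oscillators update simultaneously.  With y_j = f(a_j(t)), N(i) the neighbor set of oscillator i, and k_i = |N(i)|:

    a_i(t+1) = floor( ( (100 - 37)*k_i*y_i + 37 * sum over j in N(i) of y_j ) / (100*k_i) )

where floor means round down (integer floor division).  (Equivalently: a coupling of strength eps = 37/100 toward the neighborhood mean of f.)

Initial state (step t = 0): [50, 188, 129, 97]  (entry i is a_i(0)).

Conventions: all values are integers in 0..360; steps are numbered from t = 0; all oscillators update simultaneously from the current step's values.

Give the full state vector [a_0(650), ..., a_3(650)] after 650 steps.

Simulating step by step:
t=0: [50, 188, 129, 97]
t=1: [123, 215, 199, 143]
t=2: [199, 219, 235, 217]
t=3: [234, 215, 199, 217]
t=4: [202, 220, 235, 218]
t=5: [231, 213, 199, 215]
t=6: [206, 222, 236, 221]
t=7: [226, 210, 197, 212]
t=8: [212, 228, 241, 226]
t=9: [217, 201, 188, 203]
t=10: [226, 241, 254, 239]
t=11: [196, 181, 168, 183]
t=12: [257, 265, 261, 263]
t=13: [153, 148, 149, 150]
t=14: [230, 227, 227, 229]
t=15: [199, 202, 202, 200]
t=16: [244, 241, 241, 243]
t=17: [177, 180, 180, 178]
t=18: [271, 274, 274, 271]
t=19: [134, 131, 131, 134]
t=20: [203, 200, 200, 203]
t=21: [239, 243, 243, 239]
t=22: [182, 179, 179, 182]
t=23: [271, 272, 272, 271]
t=24: [134, 134, 134, 134]
t=25: [204, 204, 204, 204]
t=26: [238, 238, 238, 238]
t=27: [186, 186, 186, 186]
t=28: [265, 265, 265, 265]
t=29: [145, 145, 145, 145]
t=30: [221, 221, 221, 221]
t=31: [212, 212, 212, 212]
t=32: [226, 226, 226, 226]
t=33: [204, 204, 204, 204]

Answer: [238, 238, 238, 238]
Key observation: The state at step 25, [204, 204, 204, 204], reappears at step 33: the system is in a cycle of period 8 from step 25 on.  Therefore the state at step 650 equals the state at step 25 + ((650 - 25) mod 8) = 26, which is [238, 238, 238, 238].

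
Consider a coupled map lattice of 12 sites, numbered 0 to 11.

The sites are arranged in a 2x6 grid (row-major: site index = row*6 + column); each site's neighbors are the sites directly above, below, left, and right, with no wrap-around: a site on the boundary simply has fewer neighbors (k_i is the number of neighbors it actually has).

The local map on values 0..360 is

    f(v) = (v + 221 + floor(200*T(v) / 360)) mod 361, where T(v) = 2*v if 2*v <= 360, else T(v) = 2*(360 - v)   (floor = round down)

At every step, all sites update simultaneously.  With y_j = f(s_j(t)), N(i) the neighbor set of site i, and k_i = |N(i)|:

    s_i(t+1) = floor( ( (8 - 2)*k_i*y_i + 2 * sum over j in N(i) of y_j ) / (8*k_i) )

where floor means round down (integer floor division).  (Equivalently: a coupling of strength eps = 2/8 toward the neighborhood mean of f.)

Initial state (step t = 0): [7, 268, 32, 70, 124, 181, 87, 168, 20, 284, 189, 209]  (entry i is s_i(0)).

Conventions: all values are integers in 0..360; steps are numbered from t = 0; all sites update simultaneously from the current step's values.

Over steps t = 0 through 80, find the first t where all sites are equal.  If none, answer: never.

Answer: 10
Key observation: Synchronization is absorbing here: once all sites are equal they stay equal, and step 10 is the first all-equal step.

Derivation:
t=0: [7, 268, 32, 70, 124, 181, 87, 168, 20, 284, 189, 209]  (not all equal)
t=1: [210, 233, 257, 58, 131, 223, 88, 205, 258, 213, 228, 236]  (not all equal)
t=2: [211, 234, 240, 307, 169, 222, 92, 220, 231, 244, 225, 233]  (not all equal)
t=3: [213, 234, 232, 225, 219, 232, 99, 219, 233, 231, 233, 234]  (not all equal)
t=4: [214, 234, 234, 234, 234, 234, 110, 221, 234, 234, 234, 234]  (not all equal)
t=5: [217, 234, 234, 234, 234, 234, 127, 222, 234, 234, 234, 234]  (not all equal)
t=6: [221, 234, 234, 234, 234, 234, 154, 225, 234, 234, 234, 234]  (not all equal)
t=7: [228, 234, 234, 234, 234, 234, 197, 230, 234, 234, 234, 234]  (not all equal)
t=8: [234, 234, 234, 234, 234, 234, 237, 234, 234, 234, 234, 234]  (not all equal)
t=9: [233, 234, 234, 234, 234, 234, 233, 233, 234, 234, 234, 234]  (not all equal)
t=10: [234, 234, 234, 234, 234, 234, 234, 234, 234, 234, 234, 234]  (all equal)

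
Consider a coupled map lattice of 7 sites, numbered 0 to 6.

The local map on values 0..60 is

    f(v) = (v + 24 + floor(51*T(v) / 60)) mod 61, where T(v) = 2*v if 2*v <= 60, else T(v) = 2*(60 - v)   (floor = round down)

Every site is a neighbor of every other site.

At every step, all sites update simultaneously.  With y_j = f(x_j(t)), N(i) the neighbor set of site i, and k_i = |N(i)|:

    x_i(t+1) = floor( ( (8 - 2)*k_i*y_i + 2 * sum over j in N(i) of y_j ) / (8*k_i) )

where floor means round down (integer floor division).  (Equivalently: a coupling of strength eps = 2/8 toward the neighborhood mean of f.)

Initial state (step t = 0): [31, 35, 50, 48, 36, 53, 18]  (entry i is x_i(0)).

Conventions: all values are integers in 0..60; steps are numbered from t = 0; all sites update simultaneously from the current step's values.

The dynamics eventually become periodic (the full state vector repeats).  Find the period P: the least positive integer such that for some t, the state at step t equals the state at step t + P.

Simulating step by step:
t=0: [31, 35, 50, 48, 36, 53, 18]
t=1: [39, 37, 30, 31, 36, 28, 17]
t=2: [36, 37, 41, 40, 37, 37, 16]
t=3: [37, 37, 35, 36, 37, 37, 14]
t=4: [37, 37, 38, 37, 37, 37, 9]
t=5: [39, 39, 38, 39, 39, 39, 45]
t=6: [36, 36, 37, 36, 36, 36, 34]
t=7: [39, 39, 39, 39, 39, 39, 40]
t=8: [37, 37, 37, 37, 37, 37, 37]
t=9: [39, 39, 39, 39, 39, 39, 39]
t=10: [37, 37, 37, 37, 37, 37, 37]

Answer: 2
Key observation: The state at step 8, [37, 37, 37, 37, 37, 37, 37], reappears at step 10 — and no state repeats earlier — so the cycle the system enters has period 2.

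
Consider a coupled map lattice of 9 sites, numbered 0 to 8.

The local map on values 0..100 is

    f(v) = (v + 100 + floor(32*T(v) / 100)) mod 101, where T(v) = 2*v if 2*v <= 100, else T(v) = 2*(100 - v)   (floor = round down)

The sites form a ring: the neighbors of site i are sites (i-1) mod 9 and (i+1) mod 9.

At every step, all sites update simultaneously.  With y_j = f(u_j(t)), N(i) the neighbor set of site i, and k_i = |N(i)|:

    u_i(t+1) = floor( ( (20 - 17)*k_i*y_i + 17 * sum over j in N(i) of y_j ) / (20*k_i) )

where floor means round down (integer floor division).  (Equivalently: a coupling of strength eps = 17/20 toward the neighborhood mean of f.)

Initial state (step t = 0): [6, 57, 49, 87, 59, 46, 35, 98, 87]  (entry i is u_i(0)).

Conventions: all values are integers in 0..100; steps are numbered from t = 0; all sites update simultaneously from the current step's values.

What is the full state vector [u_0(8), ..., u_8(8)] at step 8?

Answer: [97, 97, 97, 97, 97, 97, 97, 97, 97]

Derivation:
t=0: [6, 57, 49, 87, 59, 46, 35, 98, 87]
t=1: [76, 49, 87, 83, 84, 70, 81, 78, 59]
t=2: [82, 90, 86, 93, 90, 91, 89, 88, 89]
t=3: [94, 92, 95, 94, 95, 95, 94, 94, 93]
t=4: [96, 96, 96, 96, 96, 96, 96, 96, 96]
t=5: [97, 97, 97, 97, 97, 97, 97, 97, 97]
t=6: [97, 97, 97, 97, 97, 97, 97, 97, 97]
t=7: [97, 97, 97, 97, 97, 97, 97, 97, 97]
t=8: [97, 97, 97, 97, 97, 97, 97, 97, 97]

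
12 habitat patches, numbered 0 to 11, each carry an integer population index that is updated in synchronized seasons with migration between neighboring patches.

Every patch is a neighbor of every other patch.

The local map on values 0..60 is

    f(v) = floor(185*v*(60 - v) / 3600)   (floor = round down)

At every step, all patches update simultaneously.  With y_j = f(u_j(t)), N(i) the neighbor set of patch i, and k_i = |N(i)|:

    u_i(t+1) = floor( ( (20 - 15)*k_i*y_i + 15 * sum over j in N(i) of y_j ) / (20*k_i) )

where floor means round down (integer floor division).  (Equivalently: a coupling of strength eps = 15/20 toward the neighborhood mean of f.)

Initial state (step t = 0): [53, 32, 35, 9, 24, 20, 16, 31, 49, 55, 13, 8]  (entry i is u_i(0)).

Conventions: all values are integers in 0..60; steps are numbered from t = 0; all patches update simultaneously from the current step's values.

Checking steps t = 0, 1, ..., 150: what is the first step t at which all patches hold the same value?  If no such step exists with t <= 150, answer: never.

Answer: 2
Key observation: Synchronization is absorbing here: once all patches are equal they stay equal, and step 2 is the first all-equal step.

Derivation:
t=0: [53, 32, 35, 9, 24, 20, 16, 31, 49, 55, 13, 8]  (not all equal)
t=1: [30, 35, 34, 30, 34, 34, 33, 35, 31, 29, 32, 30]  (not all equal)
t=2: [45, 45, 45, 45, 45, 45, 45, 45, 45, 45, 45, 45]  (all equal)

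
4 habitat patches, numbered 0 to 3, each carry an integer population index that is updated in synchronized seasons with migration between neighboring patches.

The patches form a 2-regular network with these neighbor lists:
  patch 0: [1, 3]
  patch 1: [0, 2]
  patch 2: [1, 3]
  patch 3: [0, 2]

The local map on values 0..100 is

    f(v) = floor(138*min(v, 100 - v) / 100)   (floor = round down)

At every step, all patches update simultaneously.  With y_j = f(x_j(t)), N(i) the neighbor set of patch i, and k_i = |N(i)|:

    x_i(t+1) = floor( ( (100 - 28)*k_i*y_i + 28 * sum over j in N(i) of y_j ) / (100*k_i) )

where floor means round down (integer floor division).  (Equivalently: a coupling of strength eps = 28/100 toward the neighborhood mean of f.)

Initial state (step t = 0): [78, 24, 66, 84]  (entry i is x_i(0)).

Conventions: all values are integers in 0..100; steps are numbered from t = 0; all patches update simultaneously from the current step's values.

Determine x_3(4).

Answer: x_3(4) = 60

Derivation:
t=0: [78, 24, 66, 84]
t=1: [29, 34, 40, 26]
t=2: [40, 46, 50, 38]
t=3: [55, 62, 65, 54]
t=4: [60, 52, 50, 60]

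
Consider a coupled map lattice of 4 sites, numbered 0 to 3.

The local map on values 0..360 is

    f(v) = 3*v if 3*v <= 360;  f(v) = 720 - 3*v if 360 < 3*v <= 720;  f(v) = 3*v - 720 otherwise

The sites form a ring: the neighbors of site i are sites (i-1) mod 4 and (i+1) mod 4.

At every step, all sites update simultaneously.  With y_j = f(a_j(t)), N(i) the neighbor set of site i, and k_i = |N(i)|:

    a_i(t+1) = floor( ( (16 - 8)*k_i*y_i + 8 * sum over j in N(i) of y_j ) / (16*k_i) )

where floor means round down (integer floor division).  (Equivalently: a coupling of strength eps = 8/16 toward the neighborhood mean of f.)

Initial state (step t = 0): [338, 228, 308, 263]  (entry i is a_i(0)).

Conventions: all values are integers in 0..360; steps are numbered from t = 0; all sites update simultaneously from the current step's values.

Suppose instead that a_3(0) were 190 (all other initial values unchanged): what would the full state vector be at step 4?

Simulating step by step:
t=0: [338, 228, 308, 190]
t=1: [193, 142, 148, 199]
t=2: [174, 251, 242, 165]
t=3: [163, 67, 67, 163]
t=4: [223, 208, 208, 223]

Answer: [223, 208, 208, 223]
Key observation: This trace re-runs the system from the modified initial state.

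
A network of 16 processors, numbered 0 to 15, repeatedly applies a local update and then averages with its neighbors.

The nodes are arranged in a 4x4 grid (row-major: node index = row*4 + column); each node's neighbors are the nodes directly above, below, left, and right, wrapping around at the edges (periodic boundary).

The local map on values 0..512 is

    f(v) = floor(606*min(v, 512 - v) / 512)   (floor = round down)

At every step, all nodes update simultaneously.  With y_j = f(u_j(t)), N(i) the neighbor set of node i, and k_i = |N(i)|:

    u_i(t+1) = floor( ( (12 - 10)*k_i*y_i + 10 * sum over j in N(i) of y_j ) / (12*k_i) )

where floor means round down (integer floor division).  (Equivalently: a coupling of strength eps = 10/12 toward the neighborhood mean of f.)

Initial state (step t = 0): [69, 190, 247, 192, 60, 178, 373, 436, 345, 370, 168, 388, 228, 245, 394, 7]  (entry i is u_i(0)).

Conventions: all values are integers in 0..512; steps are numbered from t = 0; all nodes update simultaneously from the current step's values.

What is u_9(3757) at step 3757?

Simulating step by step:
t=0: [69, 190, 247, 192, 60, 178, 373, 436, 345, 370, 168, 388, 228, 245, 394, 7]
t=1: [178, 219, 205, 135, 132, 165, 191, 141, 169, 214, 161, 126, 164, 214, 187, 164]
t=2: [195, 230, 220, 195, 186, 218, 202, 171, 190, 216, 208, 181, 210, 235, 219, 182]
t=3: [240, 259, 251, 227, 227, 248, 241, 221, 232, 252, 242, 220, 238, 261, 251, 233]
t=4: [279, 293, 288, 277, 276, 288, 284, 268, 276, 289, 285, 271, 282, 294, 290, 276]
t=5: [272, 264, 266, 276, 277, 267, 271, 279, 275, 266, 269, 279, 272, 263, 266, 275]
t=6: [283, 290, 287, 281, 281, 287, 285, 278, 281, 288, 285, 279, 284, 290, 288, 281]
t=7: [269, 265, 266, 271, 271, 266, 268, 272, 270, 266, 268, 272, 269, 264, 266, 270]
t=8: [287, 290, 289, 286, 286, 289, 288, 285, 286, 289, 288, 285, 287, 290, 289, 286]
t=9: [265, 263, 264, 266, 266, 264, 264, 266, 266, 264, 264, 266, 265, 263, 264, 266]
t=10: [292, 293, 292, 291, 291, 292, 292, 291, 291, 292, 292, 291, 292, 293, 292, 291]
t=11: [260, 259, 260, 260, 260, 260, 260, 260, 260, 260, 260, 260, 260, 259, 260, 260]
t=12: [298, 298, 298, 298, 298, 298, 298, 298, 298, 298, 298, 298, 298, 298, 298, 298]
t=13: [253, 253, 253, 253, 253, 253, 253, 253, 253, 253, 253, 253, 253, 253, 253, 253]
t=14: [299, 299, 299, 299, 299, 299, 299, 299, 299, 299, 299, 299, 299, 299, 299, 299]
t=15: [252, 252, 252, 252, 252, 252, 252, 252, 252, 252, 252, 252, 252, 252, 252, 252]
t=16: [298, 298, 298, 298, 298, 298, 298, 298, 298, 298, 298, 298, 298, 298, 298, 298]

Answer: u_9(3757) = 253
Key observation: The state at step 12, [298, 298, 298, 298, 298, 298, 298, 298, 298, 298, 298, 298, 298, 298, 298, 298], reappears at step 16: the system is in a cycle of period 4 from step 12 on.  Therefore the state at step 3757 equals the state at step 12 + ((3757 - 12) mod 4) = 13, which is [253, 253, 253, 253, 253, 253, 253, 253, 253, 253, 253, 253, 253, 253, 253, 253].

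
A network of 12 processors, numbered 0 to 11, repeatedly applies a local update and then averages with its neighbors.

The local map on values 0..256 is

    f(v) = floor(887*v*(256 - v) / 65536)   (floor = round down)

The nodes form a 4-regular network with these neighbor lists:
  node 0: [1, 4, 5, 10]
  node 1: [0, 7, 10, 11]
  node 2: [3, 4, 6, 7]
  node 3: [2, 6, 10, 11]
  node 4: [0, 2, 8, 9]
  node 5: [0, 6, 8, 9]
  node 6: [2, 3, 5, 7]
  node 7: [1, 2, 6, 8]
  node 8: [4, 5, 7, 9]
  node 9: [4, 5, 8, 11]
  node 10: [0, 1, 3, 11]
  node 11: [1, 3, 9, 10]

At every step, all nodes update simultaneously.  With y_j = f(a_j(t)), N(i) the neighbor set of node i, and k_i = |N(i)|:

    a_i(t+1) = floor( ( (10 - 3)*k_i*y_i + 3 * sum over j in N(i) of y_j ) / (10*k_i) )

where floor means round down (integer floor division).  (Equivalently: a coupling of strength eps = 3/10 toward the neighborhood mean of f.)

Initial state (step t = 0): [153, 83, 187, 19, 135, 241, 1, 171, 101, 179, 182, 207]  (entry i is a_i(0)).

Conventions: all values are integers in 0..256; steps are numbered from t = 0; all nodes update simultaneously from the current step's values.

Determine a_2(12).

Answer: a_2(12) = 118

Derivation:
t=0: [153, 83, 187, 19, 135, 241, 1, 171, 101, 179, 182, 207]
t=1: [197, 190, 157, 79, 213, 79, 37, 180, 196, 176, 172, 142]
t=2: [160, 175, 192, 187, 139, 178, 134, 178, 162, 184, 191, 209]
t=3: [202, 185, 176, 173, 210, 191, 208, 189, 202, 181, 170, 145]
t=4: [153, 178, 180, 191, 141, 163, 148, 168, 151, 177, 193, 208]
t=5: [207, 184, 189, 170, 213, 205, 208, 200, 210, 190, 167, 147]
t=6: [144, 178, 165, 192, 131, 141, 144, 151, 134, 164, 195, 207]
t=7: [211, 185, 203, 170, 218, 217, 212, 211, 219, 202, 165, 149]
t=8: [135, 174, 143, 189, 118, 118, 132, 131, 113, 144, 195, 204]
t=9: [214, 190, 215, 175, 219, 219, 216, 218, 218, 212, 166, 155]
t=10: [128, 166, 122, 182, 112, 111, 121, 117, 112, 128, 193, 199]
t=11: [214, 198, 217, 184, 218, 217, 217, 218, 218, 215, 171, 164]
t=12: [127, 155, 118, 172, 113, 114, 118, 115, 112, 123, 186, 191]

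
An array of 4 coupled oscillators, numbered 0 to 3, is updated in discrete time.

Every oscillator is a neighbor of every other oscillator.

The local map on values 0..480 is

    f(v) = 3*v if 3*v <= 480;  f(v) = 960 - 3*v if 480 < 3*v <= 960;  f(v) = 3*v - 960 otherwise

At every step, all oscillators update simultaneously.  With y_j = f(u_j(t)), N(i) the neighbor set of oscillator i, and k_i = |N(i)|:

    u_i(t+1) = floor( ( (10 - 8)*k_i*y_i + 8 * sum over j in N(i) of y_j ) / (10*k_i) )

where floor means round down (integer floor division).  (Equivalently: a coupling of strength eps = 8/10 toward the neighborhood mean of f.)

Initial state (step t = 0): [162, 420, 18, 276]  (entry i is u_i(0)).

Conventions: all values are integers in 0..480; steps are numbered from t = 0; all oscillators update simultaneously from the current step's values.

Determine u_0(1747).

Answer: u_0(1747) = 402
Key observation: The state at step 5, [222, 222, 222, 222], reappears at step 13: the system is in a cycle of period 8 from step 5 on.  Therefore the state at step 1747 equals the state at step 5 + ((1747 - 5) mod 8) = 11, which is [402, 402, 402, 402].

Derivation:
t=0: [162, 420, 18, 276]
t=1: [224, 236, 252, 247]
t=2: [237, 240, 243, 242]
t=3: [237, 238, 239, 238]
t=4: [245, 246, 246, 246]
t=5: [222, 222, 222, 222]
t=6: [294, 294, 294, 294]
t=7: [78, 78, 78, 78]
t=8: [234, 234, 234, 234]
t=9: [258, 258, 258, 258]
t=10: [186, 186, 186, 186]
t=11: [402, 402, 402, 402]
t=12: [246, 246, 246, 246]
t=13: [222, 222, 222, 222]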